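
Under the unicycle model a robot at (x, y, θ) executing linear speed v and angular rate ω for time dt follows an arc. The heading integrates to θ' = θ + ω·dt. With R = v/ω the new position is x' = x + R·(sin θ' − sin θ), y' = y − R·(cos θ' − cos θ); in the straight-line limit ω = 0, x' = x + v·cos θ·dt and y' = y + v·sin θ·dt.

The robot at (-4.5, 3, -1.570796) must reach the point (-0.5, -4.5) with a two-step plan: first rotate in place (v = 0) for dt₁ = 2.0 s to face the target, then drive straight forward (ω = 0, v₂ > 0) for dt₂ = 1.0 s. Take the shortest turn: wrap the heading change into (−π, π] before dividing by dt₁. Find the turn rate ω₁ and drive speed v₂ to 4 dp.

heading to target = atan2(-4.5−3, -0.5−-4.5) = -1.0808
Δθ = wrap(-1.0808 − -1.5708) = 0.4900; ω₁ = Δθ/dt₁ = 0.2450
distance = √((-0.5−-4.5)² + (-4.5−3)²) = 8.5000; v₂ = distance/dt₂ = 8.5000

ω₁ = 0.2450, v₂ = 8.5000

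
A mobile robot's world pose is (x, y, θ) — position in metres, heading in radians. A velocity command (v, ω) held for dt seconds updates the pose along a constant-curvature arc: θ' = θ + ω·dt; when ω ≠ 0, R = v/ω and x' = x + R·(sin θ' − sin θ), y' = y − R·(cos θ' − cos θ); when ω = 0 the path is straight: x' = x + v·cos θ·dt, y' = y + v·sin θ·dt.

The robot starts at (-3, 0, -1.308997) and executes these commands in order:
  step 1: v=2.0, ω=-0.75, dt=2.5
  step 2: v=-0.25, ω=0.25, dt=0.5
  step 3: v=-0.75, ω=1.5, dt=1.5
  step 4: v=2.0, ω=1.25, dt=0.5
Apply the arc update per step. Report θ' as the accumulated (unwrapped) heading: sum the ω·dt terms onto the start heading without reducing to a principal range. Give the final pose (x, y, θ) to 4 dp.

step 1: θ'=-3.1840 (R=-2.6667) → pose (-5.6888, -3.3545, -3.1840)
step 2: θ'=-3.0590 (R=-1.0000) → pose (-5.5640, -3.3519, -3.0590)
step 3: θ'=-0.8090 (R=-0.5000) → pose (-5.2434, -2.5085, -0.8090)
step 4: θ'=-0.1840 (R=1.6000) → pose (-4.3784, -2.9772, -0.1840)

(-4.3784, -2.9772, -0.1840)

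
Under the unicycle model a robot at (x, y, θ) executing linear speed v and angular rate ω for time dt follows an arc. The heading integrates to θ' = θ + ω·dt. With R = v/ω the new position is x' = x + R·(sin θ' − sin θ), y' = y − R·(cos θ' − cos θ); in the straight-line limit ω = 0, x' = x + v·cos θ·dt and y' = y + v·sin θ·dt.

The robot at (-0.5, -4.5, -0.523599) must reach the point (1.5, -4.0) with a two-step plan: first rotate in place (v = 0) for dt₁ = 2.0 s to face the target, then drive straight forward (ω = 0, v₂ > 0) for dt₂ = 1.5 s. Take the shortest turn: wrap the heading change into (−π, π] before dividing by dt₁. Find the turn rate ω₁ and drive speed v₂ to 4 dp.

heading to target = atan2(-4−-4.5, 1.5−-0.5) = 0.2450
Δθ = wrap(0.2450 − -0.5236) = 0.7686; ω₁ = Δθ/dt₁ = 0.3843
distance = √((1.5−-0.5)² + (-4−-4.5)²) = 2.0616; v₂ = distance/dt₂ = 1.3744

ω₁ = 0.3843, v₂ = 1.3744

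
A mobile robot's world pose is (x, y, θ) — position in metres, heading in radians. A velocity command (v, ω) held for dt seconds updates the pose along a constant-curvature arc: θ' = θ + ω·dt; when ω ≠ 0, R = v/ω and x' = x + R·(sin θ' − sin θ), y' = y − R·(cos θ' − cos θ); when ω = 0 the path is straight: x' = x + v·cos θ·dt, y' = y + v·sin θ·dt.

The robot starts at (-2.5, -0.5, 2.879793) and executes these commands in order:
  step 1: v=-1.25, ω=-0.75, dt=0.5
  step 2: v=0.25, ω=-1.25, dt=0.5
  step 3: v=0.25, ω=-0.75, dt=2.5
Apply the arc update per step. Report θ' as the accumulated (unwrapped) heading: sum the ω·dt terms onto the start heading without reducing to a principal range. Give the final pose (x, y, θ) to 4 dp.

(-1.6960, -0.2352, 0.0048)

step 1: θ'=2.5048 (R=1.6667) → pose (-1.9403, -0.7699, 2.5048)
step 2: θ'=1.8798 (R=-0.2000) → pose (-2.0119, -0.6699, 1.8798)
step 3: θ'=0.0048 (R=-0.3333) → pose (-1.6960, -0.2352, 0.0048)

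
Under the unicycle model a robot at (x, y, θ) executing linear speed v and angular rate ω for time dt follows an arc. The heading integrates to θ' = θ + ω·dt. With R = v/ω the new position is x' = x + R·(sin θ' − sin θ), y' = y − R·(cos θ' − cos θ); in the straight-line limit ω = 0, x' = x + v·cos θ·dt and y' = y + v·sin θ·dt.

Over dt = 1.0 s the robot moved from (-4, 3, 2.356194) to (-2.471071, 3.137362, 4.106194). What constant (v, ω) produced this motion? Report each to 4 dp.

Δθ = 4.106194 − 2.356194 = 1.750000
ω = Δθ/dt = 1.750000/1.0 = 1.7500
R = Δx/(sin θ' − sin θ) = -1.0000
v = R·ω = -1.0000·1.7500 = -1.7500

v = -1.7500, ω = 1.7500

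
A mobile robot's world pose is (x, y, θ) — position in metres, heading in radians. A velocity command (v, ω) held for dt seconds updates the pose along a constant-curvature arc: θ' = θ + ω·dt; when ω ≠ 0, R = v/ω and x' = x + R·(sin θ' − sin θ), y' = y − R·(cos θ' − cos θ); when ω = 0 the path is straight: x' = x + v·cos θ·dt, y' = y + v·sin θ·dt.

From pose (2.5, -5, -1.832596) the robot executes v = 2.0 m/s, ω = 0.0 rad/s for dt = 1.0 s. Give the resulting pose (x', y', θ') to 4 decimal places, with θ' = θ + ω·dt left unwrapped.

θ' = -1.8326 + 0.0·1.0 = -1.8326
ω = 0 → straight: x' = 2.5 + 2.0·cos(-1.8326)·1.0 = 1.9824
y' = -5 + 2.0·sin(-1.8326)·1.0 = -6.9319

(1.9824, -6.9319, -1.8326)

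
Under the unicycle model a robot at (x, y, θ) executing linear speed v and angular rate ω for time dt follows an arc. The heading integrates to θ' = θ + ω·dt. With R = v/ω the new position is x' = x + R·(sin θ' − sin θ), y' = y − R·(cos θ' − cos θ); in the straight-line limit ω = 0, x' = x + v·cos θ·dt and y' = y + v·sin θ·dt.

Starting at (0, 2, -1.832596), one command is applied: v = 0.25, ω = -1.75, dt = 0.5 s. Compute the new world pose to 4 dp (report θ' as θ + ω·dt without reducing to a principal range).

θ' = -1.8326 + -1.75·0.5 = -2.7076
R = v/ω = 0.25/-1.75 = -0.1429
x' = 0 + -0.1429·(sin -2.7076 − sin -1.8326) = -0.0779
y' = 2 − -0.1429·(cos -2.7076 − cos -1.8326) = 1.9074

(-0.0779, 1.9074, -2.7076)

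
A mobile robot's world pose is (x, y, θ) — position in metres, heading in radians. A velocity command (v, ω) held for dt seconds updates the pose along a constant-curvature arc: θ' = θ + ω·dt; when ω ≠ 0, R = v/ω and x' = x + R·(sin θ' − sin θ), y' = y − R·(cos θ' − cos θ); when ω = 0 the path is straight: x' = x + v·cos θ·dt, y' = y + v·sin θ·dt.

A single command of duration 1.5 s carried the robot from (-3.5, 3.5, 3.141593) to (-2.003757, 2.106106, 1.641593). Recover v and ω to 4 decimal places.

Δθ = 1.641593 − 3.141593 = -1.500000
ω = Δθ/dt = -1.500000/1.5 = -1.0000
R = Δx/(sin θ' − sin θ) = 1.5000
v = R·ω = 1.5000·-1.0000 = -1.5000

v = -1.5000, ω = -1.0000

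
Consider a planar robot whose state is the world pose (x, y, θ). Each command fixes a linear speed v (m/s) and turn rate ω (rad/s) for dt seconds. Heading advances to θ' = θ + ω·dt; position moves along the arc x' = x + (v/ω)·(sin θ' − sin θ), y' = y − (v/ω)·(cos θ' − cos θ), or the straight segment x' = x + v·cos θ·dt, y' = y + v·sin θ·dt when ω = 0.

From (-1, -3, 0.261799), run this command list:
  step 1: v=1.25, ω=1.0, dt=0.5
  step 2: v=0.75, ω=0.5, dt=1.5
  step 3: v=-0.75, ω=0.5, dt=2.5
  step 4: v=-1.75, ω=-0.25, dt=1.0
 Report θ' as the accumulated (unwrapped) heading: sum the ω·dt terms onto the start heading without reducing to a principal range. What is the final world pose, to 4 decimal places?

(2.4704, -4.0258, 2.5118)

step 1: θ'=0.7618 (R=1.2500) → pose (-0.4607, -2.6971, 0.7618)
step 2: θ'=1.5118 (R=1.5000) → pose (0.0013, -1.7001, 1.5118)
step 3: θ'=2.7618 (R=-1.5000) → pose (0.9426, -3.1817, 2.7618)
step 4: θ'=2.5118 (R=7.0000) → pose (2.4704, -4.0258, 2.5118)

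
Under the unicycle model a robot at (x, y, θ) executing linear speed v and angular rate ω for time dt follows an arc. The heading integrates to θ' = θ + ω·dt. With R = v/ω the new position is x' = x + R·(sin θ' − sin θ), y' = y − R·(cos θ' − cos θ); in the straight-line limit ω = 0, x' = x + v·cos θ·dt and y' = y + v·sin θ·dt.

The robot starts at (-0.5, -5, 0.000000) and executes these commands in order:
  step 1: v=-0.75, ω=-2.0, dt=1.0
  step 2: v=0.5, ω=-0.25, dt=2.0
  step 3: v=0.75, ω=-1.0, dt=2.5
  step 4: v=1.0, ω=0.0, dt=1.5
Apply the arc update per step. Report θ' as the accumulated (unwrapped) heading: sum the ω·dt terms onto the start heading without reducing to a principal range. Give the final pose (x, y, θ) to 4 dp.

step 1: θ'=-2.0000 (R=0.3750) → pose (-0.8410, -4.4689, -2.0000)
step 2: θ'=-2.5000 (R=-2.0000) → pose (-1.4626, -5.2389, -2.5000)
step 3: θ'=-5.0000 (R=-0.7500) → pose (-2.6307, -4.4253, -5.0000)
step 4: θ'=-5.0000 (straight) → pose (-2.2052, -2.9869, -5.0000)

(-2.2052, -2.9869, -5.0000)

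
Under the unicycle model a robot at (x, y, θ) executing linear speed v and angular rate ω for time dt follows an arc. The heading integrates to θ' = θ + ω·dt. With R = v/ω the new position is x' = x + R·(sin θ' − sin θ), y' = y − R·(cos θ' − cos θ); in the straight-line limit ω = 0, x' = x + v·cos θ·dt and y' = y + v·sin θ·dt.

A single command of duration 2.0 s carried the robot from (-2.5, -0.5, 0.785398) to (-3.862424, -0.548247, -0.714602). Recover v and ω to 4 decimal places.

Δθ = -0.714602 − 0.785398 = -1.500000
ω = Δθ/dt = -1.500000/2.0 = -0.7500
R = Δx/(sin θ' − sin θ) = 1.0000
v = R·ω = 1.0000·-0.7500 = -0.7500

v = -0.7500, ω = -0.7500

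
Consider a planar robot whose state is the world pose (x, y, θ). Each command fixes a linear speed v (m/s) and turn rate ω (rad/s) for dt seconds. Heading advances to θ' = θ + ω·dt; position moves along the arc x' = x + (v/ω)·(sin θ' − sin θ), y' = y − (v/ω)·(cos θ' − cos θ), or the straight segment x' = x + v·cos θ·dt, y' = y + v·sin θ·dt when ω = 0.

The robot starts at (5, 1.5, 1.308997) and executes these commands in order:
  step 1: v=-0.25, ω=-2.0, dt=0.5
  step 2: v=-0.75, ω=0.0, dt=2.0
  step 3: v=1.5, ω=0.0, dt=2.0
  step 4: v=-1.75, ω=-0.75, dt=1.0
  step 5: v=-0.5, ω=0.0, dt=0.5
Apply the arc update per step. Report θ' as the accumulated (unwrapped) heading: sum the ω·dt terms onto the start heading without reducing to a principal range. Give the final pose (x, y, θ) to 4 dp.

step 1: θ'=0.3090 (R=0.1250) → pose (4.9173, 1.4133, 0.3090)
step 2: θ'=0.3090 (straight) → pose (3.4883, 0.9571, 0.3090)
step 3: θ'=0.3090 (straight) → pose (6.3462, 1.8694, 0.3090)
step 4: θ'=-0.4410 (R=2.3333) → pose (4.6407, 1.9822, -0.4410)
step 5: θ'=-0.4410 (straight) → pose (4.4146, 2.0889, -0.4410)

(4.4146, 2.0889, -0.4410)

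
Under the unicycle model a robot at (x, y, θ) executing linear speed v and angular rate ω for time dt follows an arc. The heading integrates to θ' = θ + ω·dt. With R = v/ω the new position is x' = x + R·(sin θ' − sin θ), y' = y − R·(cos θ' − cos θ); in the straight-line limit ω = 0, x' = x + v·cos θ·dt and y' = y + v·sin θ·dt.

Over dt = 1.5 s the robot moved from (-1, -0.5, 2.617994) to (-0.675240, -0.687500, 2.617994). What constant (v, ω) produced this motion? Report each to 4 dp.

Δθ = 2.617994 − 2.617994 = 0.000000
ω = Δθ/dt = 0.000000/1.5 = 0.0000
ω = 0 → v = (Δx·cos θ + Δy·sin θ)/dt = -0.2500

v = -0.2500, ω = 0.0000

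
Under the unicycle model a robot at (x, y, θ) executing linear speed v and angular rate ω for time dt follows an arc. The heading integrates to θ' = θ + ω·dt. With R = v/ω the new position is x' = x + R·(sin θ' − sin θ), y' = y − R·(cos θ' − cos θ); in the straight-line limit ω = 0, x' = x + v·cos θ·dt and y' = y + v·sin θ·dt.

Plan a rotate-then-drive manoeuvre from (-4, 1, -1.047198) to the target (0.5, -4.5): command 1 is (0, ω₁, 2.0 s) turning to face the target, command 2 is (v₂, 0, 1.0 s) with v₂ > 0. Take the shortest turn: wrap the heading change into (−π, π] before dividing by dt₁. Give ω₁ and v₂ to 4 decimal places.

ω₁ = 0.0811, v₂ = 7.1063

heading to target = atan2(-4.5−1, 0.5−-4) = -0.8851
Δθ = wrap(-0.8851 − -1.0472) = 0.1621; ω₁ = Δθ/dt₁ = 0.0811
distance = √((0.5−-4)² + (-4.5−1)²) = 7.1063; v₂ = distance/dt₂ = 7.1063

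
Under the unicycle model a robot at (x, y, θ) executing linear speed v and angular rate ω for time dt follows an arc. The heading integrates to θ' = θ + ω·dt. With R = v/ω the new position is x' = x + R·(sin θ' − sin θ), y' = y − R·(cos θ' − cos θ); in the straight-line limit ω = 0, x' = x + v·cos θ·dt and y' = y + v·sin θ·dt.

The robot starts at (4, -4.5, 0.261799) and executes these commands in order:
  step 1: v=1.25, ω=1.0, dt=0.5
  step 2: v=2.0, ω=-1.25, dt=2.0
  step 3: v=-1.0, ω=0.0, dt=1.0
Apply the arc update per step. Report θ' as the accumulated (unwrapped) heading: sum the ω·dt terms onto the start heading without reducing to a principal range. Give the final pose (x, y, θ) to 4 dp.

step 1: θ'=0.7618 (R=1.2500) → pose (4.5393, -4.1971, 0.7618)
step 2: θ'=-1.7382 (R=-1.6000) → pose (7.2212, -5.6214, -1.7382)
step 3: θ'=-1.7382 (straight) → pose (7.3879, -4.6354, -1.7382)

(7.3879, -4.6354, -1.7382)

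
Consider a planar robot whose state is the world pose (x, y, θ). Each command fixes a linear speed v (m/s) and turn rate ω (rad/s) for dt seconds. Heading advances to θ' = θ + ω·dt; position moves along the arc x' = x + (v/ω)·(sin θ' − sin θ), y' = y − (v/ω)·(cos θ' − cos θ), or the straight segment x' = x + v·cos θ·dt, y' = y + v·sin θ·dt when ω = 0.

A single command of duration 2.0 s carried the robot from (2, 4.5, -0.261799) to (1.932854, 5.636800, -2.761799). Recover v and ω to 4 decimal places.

v = -0.7500, ω = -1.2500

Δθ = -2.761799 − -0.261799 = -2.500000
ω = Δθ/dt = -2.500000/2.0 = -1.2500
R = −Δy/(cos θ' − cos θ) = 0.6000
v = R·ω = 0.6000·-1.2500 = -0.7500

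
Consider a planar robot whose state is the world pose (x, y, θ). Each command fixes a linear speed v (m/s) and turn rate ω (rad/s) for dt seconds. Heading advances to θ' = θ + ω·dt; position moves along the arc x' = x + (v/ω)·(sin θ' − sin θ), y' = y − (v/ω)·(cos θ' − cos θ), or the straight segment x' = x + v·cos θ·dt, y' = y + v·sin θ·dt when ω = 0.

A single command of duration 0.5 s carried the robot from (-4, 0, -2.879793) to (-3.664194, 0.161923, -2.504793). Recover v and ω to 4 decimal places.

Δθ = -2.504793 − -2.879793 = 0.375000
ω = Δθ/dt = 0.375000/0.5 = 0.7500
R = Δx/(sin θ' − sin θ) = -1.0000
v = R·ω = -1.0000·0.7500 = -0.7500

v = -0.7500, ω = 0.7500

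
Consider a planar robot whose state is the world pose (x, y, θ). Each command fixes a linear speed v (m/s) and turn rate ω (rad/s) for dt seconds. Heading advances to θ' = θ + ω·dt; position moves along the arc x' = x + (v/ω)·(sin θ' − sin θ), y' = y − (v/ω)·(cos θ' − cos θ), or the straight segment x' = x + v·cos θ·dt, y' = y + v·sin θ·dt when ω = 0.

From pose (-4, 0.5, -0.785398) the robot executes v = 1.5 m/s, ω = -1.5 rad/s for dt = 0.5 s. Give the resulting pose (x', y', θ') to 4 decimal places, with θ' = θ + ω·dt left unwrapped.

(-3.7077, -0.1717, -1.5354)

θ' = -0.7854 + -1.5·0.5 = -1.5354
R = v/ω = 1.5/-1.5 = -1.0000
x' = -4 + -1.0000·(sin -1.5354 − sin -0.7854) = -3.7077
y' = 0.5 − -1.0000·(cos -1.5354 − cos -0.7854) = -0.1717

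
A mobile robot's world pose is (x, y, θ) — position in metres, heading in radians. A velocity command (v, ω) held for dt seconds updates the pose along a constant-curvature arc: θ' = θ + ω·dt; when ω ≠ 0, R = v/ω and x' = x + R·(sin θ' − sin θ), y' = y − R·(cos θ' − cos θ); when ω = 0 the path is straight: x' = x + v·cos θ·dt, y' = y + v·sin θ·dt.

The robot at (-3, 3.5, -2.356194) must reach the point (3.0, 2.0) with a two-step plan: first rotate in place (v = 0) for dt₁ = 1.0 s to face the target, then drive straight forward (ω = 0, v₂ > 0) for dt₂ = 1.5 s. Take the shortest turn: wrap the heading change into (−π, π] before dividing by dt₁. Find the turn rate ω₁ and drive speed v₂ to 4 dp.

ω₁ = 2.1112, v₂ = 4.1231

heading to target = atan2(2−3.5, 3−-3) = -0.2450
Δθ = wrap(-0.2450 − -2.3562) = 2.1112; ω₁ = Δθ/dt₁ = 2.1112
distance = √((3−-3)² + (2−3.5)²) = 6.1847; v₂ = distance/dt₂ = 4.1231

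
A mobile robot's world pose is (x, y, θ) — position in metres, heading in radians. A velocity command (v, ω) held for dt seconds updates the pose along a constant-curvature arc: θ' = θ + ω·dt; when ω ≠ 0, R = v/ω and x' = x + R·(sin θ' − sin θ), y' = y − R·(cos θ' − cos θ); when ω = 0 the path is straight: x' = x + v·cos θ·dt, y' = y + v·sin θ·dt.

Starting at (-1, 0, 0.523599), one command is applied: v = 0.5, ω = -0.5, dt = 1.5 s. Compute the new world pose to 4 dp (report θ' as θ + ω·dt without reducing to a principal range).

(-0.2755, 0.1085, -0.2264)

θ' = 0.5236 + -0.5·1.5 = -0.2264
R = v/ω = 0.5/-0.5 = -1.0000
x' = -1 + -1.0000·(sin -0.2264 − sin 0.5236) = -0.2755
y' = 0 − -1.0000·(cos -0.2264 − cos 0.5236) = 0.1085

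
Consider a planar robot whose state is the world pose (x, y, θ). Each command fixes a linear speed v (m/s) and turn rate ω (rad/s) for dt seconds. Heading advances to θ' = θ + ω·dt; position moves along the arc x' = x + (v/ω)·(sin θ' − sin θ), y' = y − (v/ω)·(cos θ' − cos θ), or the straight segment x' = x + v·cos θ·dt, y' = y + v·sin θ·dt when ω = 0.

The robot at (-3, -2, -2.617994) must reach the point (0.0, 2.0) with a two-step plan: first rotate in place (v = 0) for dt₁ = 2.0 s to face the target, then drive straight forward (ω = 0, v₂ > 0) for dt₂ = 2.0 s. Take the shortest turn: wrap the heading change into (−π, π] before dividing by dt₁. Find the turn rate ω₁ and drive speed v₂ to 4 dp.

ω₁ = -1.3689, v₂ = 2.5000

heading to target = atan2(2−-2, 0−-3) = 0.9273
Δθ = wrap(0.9273 − -2.6180) = -2.7379; ω₁ = Δθ/dt₁ = -1.3689
distance = √((0−-3)² + (2−-2)²) = 5.0000; v₂ = distance/dt₂ = 2.5000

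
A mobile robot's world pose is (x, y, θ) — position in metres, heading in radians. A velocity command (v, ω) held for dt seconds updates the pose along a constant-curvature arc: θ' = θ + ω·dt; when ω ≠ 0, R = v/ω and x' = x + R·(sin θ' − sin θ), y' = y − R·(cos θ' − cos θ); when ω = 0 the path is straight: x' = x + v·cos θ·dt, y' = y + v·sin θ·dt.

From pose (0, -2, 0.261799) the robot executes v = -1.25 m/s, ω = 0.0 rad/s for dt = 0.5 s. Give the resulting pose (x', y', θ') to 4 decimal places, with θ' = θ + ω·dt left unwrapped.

(-0.6037, -2.1618, 0.2618)

θ' = 0.2618 + 0.0·0.5 = 0.2618
ω = 0 → straight: x' = 0 + -1.25·cos(0.2618)·0.5 = -0.6037
y' = -2 + -1.25·sin(0.2618)·0.5 = -2.1618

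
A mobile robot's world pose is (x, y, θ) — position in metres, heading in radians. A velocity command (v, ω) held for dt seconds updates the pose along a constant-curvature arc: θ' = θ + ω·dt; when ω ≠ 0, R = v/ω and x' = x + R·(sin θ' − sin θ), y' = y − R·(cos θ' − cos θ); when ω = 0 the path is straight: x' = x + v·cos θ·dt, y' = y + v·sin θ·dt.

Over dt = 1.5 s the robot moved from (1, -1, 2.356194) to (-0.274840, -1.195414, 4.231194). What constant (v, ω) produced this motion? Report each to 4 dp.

Δθ = 4.231194 − 2.356194 = 1.875000
ω = Δθ/dt = 1.875000/1.5 = 1.2500
R = Δx/(sin θ' − sin θ) = 0.8000
v = R·ω = 0.8000·1.2500 = 1.0000

v = 1.0000, ω = 1.2500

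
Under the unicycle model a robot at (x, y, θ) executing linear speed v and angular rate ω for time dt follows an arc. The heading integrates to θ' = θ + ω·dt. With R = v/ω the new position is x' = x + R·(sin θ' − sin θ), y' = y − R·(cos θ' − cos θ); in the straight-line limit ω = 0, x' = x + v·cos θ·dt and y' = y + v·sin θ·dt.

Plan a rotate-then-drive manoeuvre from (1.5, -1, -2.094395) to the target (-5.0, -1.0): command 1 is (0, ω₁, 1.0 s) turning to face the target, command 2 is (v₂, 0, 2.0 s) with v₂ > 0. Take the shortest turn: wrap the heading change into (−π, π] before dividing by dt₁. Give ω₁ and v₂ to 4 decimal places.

heading to target = atan2(-1−-1, -5−1.5) = 3.1416
Δθ = wrap(3.1416 − -2.0944) = -1.0472; ω₁ = Δθ/dt₁ = -1.0472
distance = √((-5−1.5)² + (-1−-1)²) = 6.5000; v₂ = distance/dt₂ = 3.2500

ω₁ = -1.0472, v₂ = 3.2500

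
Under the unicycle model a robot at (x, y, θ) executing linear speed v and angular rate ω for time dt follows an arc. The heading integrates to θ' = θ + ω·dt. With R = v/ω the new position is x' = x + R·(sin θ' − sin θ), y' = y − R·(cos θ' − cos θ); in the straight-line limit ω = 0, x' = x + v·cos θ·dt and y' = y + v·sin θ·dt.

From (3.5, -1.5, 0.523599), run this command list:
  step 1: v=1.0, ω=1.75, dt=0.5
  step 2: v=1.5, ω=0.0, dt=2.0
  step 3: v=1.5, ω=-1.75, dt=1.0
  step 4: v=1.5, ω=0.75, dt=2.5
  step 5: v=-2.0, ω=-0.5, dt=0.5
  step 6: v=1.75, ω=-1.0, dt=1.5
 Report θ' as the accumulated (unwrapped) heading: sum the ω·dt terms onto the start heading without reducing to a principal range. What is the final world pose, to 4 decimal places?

step 1: θ'=1.3986 (R=0.5714) → pose (3.7773, -1.1030, 1.3986)
step 2: θ'=1.3986 (straight) → pose (4.2913, 1.8526, 1.3986)
step 3: θ'=-0.3514 (R=-0.8571) → pose (5.4308, 2.5105, -0.3514)
step 4: θ'=1.5236 (R=2.0000) → pose (8.1170, 4.2939, 1.5236)
step 5: θ'=1.2736 (R=4.0000) → pose (7.9461, 3.3113, 1.2736)
step 6: θ'=-0.2264 (R=-1.7500) → pose (10.0122, 4.5041, -0.2264)

(10.0122, 4.5041, -0.2264)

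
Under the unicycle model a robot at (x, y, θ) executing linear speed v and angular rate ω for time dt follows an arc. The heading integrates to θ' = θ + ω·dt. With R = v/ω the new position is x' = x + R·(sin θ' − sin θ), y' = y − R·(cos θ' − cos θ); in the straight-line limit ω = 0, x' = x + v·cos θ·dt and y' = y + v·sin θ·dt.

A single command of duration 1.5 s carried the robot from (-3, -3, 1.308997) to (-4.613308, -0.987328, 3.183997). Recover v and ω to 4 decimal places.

v = 2.0000, ω = 1.2500

Δθ = 3.183997 − 1.308997 = 1.875000
ω = Δθ/dt = 1.875000/1.5 = 1.2500
R = −Δy/(cos θ' − cos θ) = 1.6000
v = R·ω = 1.6000·1.2500 = 2.0000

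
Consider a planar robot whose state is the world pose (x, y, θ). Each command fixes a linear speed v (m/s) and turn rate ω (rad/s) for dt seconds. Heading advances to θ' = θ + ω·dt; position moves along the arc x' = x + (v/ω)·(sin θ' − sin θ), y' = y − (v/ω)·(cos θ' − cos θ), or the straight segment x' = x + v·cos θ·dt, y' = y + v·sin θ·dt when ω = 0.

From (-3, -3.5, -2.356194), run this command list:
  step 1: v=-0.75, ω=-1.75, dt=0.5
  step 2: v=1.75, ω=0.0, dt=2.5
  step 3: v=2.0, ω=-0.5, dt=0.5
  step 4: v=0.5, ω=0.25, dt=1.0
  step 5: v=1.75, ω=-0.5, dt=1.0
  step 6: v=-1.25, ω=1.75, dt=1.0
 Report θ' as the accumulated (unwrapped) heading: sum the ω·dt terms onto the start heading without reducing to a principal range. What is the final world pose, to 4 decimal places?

step 1: θ'=-3.2312 (R=0.4286) → pose (-2.6586, -3.3762, -3.2312)
step 2: θ'=-3.2312 (straight) → pose (-7.0161, -2.9847, -3.2312)
step 3: θ'=-3.4812 (R=-4.0000) → pose (-7.9906, -2.7723, -3.4812)
step 4: θ'=-3.2312 (R=2.0000) → pose (-8.4778, -2.6661, -3.2312)
step 5: θ'=-3.7312 (R=-3.5000) → pose (-10.1108, -2.0892, -3.7312)
step 6: θ'=-1.9812 (R=-0.7143) → pose (-9.0586, -1.7805, -1.9812)

(-9.0586, -1.7805, -1.9812)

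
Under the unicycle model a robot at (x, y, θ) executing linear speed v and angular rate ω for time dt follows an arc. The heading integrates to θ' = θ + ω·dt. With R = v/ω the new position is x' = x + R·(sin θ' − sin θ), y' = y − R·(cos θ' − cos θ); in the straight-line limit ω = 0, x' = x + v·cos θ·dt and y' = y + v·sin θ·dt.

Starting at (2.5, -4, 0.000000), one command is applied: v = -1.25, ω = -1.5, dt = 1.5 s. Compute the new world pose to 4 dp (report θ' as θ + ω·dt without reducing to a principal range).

θ' = 0.0000 + -1.5·1.5 = -2.2500
R = v/ω = -1.25/-1.5 = 0.8333
x' = 2.5 + 0.8333·(sin -2.2500 − sin 0.0000) = 1.8516
y' = -4 − 0.8333·(cos -2.2500 − cos 0.0000) = -2.6432

(1.8516, -2.6432, -2.2500)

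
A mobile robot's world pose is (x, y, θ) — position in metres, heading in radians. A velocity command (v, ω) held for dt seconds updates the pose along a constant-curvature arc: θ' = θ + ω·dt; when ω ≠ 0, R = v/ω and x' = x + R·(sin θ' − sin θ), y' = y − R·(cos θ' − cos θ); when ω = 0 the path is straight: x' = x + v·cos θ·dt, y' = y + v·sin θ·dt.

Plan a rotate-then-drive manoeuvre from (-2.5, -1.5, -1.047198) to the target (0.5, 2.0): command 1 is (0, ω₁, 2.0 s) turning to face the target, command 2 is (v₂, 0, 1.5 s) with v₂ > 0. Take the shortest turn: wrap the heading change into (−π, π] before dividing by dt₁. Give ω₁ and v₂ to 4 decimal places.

ω₁ = 0.9547, v₂ = 3.0732

heading to target = atan2(2−-1.5, 0.5−-2.5) = 0.8622
Δθ = wrap(0.8622 − -1.0472) = 1.9094; ω₁ = Δθ/dt₁ = 0.9547
distance = √((0.5−-2.5)² + (2−-1.5)²) = 4.6098; v₂ = distance/dt₂ = 3.0732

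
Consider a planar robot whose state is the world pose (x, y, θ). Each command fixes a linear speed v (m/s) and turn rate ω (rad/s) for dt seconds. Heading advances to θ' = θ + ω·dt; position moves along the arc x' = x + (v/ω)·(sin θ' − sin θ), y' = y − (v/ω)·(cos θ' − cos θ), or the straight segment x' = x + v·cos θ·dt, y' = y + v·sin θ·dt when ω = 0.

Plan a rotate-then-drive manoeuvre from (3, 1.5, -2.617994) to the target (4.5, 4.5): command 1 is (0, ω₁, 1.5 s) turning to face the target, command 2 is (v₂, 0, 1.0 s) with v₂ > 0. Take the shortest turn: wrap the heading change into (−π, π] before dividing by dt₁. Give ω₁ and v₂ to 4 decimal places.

ω₁ = -1.7054, v₂ = 3.3541

heading to target = atan2(4.5−1.5, 4.5−3) = 1.1071
Δθ = wrap(1.1071 − -2.6180) = -2.5580; ω₁ = Δθ/dt₁ = -1.7054
distance = √((4.5−3)² + (4.5−1.5)²) = 3.3541; v₂ = distance/dt₂ = 3.3541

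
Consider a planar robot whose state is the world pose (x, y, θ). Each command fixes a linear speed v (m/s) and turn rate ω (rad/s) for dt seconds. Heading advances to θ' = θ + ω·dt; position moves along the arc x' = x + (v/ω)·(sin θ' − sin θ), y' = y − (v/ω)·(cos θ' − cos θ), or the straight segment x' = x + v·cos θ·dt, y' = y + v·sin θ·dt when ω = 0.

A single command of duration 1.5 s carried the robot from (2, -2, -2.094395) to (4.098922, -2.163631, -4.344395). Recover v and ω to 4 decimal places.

Δθ = -4.344395 − -2.094395 = -2.250000
ω = Δθ/dt = -2.250000/1.5 = -1.5000
R = Δx/(sin θ' − sin θ) = 1.1667
v = R·ω = 1.1667·-1.5000 = -1.7500

v = -1.7500, ω = -1.5000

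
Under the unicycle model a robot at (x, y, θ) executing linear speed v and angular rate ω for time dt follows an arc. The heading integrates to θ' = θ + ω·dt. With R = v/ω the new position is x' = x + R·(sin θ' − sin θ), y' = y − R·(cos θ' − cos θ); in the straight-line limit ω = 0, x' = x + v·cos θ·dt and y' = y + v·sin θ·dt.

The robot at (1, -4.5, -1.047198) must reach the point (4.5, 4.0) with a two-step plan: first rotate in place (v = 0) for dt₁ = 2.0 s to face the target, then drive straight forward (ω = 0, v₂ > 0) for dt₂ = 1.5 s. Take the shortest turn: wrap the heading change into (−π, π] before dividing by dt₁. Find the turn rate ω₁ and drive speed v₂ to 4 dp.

ω₁ = 1.1137, v₂ = 6.1283

heading to target = atan2(4−-4.5, 4.5−1) = 1.1802
Δθ = wrap(1.1802 − -1.0472) = 2.2274; ω₁ = Δθ/dt₁ = 1.1137
distance = √((4.5−1)² + (4−-4.5)²) = 9.1924; v₂ = distance/dt₂ = 6.1283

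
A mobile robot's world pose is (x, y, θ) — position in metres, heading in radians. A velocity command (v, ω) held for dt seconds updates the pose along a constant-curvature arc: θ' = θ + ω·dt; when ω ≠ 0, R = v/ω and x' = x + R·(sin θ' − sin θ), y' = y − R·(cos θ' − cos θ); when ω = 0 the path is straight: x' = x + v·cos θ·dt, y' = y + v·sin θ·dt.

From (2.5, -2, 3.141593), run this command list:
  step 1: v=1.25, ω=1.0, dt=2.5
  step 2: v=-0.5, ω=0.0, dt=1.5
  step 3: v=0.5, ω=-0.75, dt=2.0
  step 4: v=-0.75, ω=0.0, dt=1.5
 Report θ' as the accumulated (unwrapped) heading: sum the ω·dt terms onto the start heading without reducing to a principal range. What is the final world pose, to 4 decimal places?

step 1: θ'=5.6416 (R=1.2500) → pose (1.7519, -4.2514, 5.6416)
step 2: θ'=5.6416 (straight) → pose (1.1511, -3.8026, 5.6416)
step 3: θ'=4.1416 (R=-0.6667) → pose (1.3131, -4.6969, 4.1416)
step 4: θ'=4.1416 (straight) → pose (1.9209, -3.7502, 4.1416)

(1.9209, -3.7502, 4.1416)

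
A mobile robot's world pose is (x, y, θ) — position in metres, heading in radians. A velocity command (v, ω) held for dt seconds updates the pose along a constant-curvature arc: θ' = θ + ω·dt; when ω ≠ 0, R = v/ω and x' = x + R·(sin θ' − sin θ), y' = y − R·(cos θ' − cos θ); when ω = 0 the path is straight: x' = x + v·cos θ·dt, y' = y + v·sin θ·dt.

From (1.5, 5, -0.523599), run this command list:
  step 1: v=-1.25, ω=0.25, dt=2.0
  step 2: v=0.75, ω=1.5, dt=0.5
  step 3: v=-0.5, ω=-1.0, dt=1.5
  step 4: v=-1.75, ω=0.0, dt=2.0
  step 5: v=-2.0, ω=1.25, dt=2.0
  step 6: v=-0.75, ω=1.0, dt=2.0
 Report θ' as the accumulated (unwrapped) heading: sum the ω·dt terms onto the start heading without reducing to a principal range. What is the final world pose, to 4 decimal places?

(-5.2671, 6.3544, 3.7264)

step 1: θ'=-0.0236 (R=-5.0000) → pose (-0.8820, 5.6685, -0.0236)
step 2: θ'=0.7264 (R=0.5000) → pose (-0.5381, 5.7946, 0.7264)
step 3: θ'=-0.7736 (R=0.5000) → pose (-1.2196, 5.8106, -0.7736)
step 4: θ'=-0.7736 (straight) → pose (-3.7235, 8.2561, -0.7736)
step 5: θ'=1.7264 (R=-1.6000) → pose (-6.4221, 6.8635, 1.7264)
step 6: θ'=3.7264 (R=-0.7500) → pose (-5.2671, 6.3544, 3.7264)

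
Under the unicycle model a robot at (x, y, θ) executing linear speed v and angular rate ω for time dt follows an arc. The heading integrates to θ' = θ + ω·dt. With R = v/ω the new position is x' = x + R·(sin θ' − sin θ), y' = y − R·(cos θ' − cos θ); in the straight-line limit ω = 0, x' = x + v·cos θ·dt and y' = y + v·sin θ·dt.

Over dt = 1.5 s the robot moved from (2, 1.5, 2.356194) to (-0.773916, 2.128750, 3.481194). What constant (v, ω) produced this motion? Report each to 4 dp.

Δθ = 3.481194 − 2.356194 = 1.125000
ω = Δθ/dt = 1.125000/1.5 = 0.7500
R = Δx/(sin θ' − sin θ) = 2.6667
v = R·ω = 2.6667·0.7500 = 2.0000

v = 2.0000, ω = 0.7500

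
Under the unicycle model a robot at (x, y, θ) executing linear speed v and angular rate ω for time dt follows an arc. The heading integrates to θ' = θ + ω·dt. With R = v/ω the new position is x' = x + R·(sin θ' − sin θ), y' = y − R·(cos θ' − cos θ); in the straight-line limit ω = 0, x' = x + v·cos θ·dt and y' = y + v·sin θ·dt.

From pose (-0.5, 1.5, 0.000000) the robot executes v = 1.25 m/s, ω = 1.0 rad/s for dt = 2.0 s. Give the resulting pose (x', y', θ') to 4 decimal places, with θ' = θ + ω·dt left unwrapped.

θ' = 0.0000 + 1.0·2.0 = 2.0000
R = v/ω = 1.25/1.0 = 1.2500
x' = -0.5 + 1.2500·(sin 2.0000 − sin 0.0000) = 0.6366
y' = 1.5 − 1.2500·(cos 2.0000 − cos 0.0000) = 3.2702

(0.6366, 3.2702, 2.0000)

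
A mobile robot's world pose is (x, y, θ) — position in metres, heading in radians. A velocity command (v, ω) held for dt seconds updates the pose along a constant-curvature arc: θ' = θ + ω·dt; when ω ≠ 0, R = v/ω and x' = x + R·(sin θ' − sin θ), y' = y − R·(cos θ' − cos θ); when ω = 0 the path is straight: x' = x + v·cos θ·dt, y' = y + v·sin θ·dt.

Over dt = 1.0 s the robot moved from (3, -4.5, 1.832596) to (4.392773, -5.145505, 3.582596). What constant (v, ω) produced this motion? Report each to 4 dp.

v = -1.7500, ω = 1.7500

Δθ = 3.582596 − 1.832596 = 1.750000
ω = Δθ/dt = 1.750000/1.0 = 1.7500
R = Δx/(sin θ' − sin θ) = -1.0000
v = R·ω = -1.0000·1.7500 = -1.7500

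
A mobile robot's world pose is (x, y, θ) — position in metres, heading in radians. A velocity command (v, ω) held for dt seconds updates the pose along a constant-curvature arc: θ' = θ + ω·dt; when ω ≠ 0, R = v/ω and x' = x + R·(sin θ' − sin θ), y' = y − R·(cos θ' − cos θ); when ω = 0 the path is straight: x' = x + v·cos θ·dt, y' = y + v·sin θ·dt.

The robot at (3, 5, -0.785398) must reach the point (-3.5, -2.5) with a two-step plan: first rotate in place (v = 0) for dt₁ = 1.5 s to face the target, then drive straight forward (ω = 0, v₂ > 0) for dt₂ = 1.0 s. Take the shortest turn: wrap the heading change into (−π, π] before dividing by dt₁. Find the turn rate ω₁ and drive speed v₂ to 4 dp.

ω₁ = -0.9997, v₂ = 9.9247

heading to target = atan2(-2.5−5, -3.5−3) = -2.2849
Δθ = wrap(-2.2849 − -0.7854) = -1.4995; ω₁ = Δθ/dt₁ = -0.9997
distance = √((-3.5−3)² + (-2.5−5)²) = 9.9247; v₂ = distance/dt₂ = 9.9247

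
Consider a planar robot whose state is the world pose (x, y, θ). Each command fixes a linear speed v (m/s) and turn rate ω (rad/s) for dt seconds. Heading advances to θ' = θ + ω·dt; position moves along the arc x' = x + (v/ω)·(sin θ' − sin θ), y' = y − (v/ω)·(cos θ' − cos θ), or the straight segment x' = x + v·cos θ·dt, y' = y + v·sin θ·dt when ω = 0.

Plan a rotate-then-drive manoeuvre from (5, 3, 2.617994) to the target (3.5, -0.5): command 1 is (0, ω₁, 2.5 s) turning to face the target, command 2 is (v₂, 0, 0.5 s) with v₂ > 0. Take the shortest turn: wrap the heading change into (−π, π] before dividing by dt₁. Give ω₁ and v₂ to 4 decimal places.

heading to target = atan2(-0.5−3, 3.5−5) = -1.9757
Δθ = wrap(-1.9757 − 2.6180) = 1.6895; ω₁ = Δθ/dt₁ = 0.6758
distance = √((3.5−5)² + (-0.5−3)²) = 3.8079; v₂ = distance/dt₂ = 7.6158

ω₁ = 0.6758, v₂ = 7.6158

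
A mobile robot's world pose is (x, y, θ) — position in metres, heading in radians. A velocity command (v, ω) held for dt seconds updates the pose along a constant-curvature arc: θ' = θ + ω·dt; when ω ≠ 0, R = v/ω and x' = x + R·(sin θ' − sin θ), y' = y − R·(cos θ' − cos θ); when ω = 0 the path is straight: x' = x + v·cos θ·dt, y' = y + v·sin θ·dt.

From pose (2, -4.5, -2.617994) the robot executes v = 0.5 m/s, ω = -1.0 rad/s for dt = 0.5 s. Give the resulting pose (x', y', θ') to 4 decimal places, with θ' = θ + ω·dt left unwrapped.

(1.7618, -4.5668, -3.1180)

θ' = -2.6180 + -1.0·0.5 = -3.1180
R = v/ω = 0.5/-1.0 = -0.5000
x' = 2 + -0.5000·(sin -3.1180 − sin -2.6180) = 1.7618
y' = -4.5 − -0.5000·(cos -3.1180 − cos -2.6180) = -4.5668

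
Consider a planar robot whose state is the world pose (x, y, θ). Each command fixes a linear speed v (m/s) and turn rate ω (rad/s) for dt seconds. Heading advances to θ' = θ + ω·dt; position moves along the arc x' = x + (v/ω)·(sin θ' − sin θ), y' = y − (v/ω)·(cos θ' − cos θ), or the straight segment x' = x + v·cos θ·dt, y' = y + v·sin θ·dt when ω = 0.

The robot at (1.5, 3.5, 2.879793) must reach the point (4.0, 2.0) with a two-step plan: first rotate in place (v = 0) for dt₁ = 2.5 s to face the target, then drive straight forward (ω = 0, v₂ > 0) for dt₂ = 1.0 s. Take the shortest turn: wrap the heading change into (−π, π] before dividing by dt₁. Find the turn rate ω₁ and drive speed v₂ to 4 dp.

ω₁ = 1.1452, v₂ = 2.9155

heading to target = atan2(2−3.5, 4−1.5) = -0.5404
Δθ = wrap(-0.5404 − 2.8798) = 2.8630; ω₁ = Δθ/dt₁ = 1.1452
distance = √((4−1.5)² + (2−3.5)²) = 2.9155; v₂ = distance/dt₂ = 2.9155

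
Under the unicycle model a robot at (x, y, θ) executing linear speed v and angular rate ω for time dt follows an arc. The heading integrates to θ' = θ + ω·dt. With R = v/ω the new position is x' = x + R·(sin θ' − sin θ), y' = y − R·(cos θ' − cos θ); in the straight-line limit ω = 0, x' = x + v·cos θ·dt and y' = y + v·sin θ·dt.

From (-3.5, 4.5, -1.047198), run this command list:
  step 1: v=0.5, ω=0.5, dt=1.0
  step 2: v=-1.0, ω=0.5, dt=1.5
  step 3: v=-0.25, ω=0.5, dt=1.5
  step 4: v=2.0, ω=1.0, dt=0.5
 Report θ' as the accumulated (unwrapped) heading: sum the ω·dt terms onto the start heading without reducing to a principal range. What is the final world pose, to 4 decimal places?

step 1: θ'=-0.5472 (R=1.0000) → pose (-3.1543, 4.1460, -0.5472)
step 2: θ'=0.2028 (R=-2.0000) → pose (-4.5977, 4.3971, 0.2028)
step 3: θ'=0.9528 (R=-0.5000) → pose (-4.9045, 4.1970, 0.9528)
step 4: θ'=1.4528 (R=2.0000) → pose (-4.5485, 5.1204, 1.4528)

(-4.5485, 5.1204, 1.4528)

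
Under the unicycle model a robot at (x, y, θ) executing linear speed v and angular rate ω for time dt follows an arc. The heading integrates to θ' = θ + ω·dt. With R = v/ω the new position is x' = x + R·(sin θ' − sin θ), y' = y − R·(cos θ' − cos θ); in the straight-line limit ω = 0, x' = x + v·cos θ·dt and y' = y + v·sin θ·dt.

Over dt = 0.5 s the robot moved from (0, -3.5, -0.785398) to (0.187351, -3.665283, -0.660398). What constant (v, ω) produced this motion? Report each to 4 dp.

Δθ = -0.660398 − -0.785398 = 0.125000
ω = Δθ/dt = 0.125000/0.5 = 0.2500
R = Δx/(sin θ' − sin θ) = 2.0000
v = R·ω = 2.0000·0.2500 = 0.5000

v = 0.5000, ω = 0.2500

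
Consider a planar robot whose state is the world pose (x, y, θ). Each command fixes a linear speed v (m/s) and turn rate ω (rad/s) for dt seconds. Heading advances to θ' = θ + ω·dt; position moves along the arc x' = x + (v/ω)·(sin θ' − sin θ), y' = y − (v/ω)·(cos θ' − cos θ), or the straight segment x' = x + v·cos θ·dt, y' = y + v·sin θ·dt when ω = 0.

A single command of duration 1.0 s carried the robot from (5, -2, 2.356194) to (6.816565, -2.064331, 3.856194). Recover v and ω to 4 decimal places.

v = -2.0000, ω = 1.5000

Δθ = 3.856194 − 2.356194 = 1.500000
ω = Δθ/dt = 1.500000/1.0 = 1.5000
R = Δx/(sin θ' − sin θ) = -1.3333
v = R·ω = -1.3333·1.5000 = -2.0000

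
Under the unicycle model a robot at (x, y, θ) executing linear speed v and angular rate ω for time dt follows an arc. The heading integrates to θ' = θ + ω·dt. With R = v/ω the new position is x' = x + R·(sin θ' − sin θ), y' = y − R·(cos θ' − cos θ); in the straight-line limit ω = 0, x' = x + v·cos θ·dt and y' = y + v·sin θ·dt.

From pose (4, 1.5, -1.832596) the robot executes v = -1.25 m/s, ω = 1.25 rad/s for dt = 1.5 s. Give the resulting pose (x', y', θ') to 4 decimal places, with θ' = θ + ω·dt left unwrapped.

θ' = -1.8326 + 1.25·1.5 = 0.0424
R = v/ω = -1.25/1.25 = -1.0000
x' = 4 + -1.0000·(sin 0.0424 − sin -1.8326) = 2.9917
y' = 1.5 − -1.0000·(cos 0.0424 − cos -1.8326) = 2.7579

(2.9917, 2.7579, 0.0424)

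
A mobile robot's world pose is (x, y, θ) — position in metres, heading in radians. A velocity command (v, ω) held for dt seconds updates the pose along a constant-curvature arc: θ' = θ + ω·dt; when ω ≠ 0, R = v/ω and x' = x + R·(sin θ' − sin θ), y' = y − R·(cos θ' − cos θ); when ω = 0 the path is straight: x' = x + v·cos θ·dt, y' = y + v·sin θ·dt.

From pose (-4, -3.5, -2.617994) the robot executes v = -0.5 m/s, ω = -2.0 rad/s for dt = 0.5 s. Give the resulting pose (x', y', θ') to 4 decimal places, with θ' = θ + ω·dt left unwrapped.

θ' = -2.6180 + -2.0·0.5 = -3.6180
R = v/ω = -0.5/-2.0 = 0.2500
x' = -4 + 0.2500·(sin -3.6180 − sin -2.6180) = -3.7604
y' = -3.5 − 0.2500·(cos -3.6180 − cos -2.6180) = -3.4943

(-3.7604, -3.4943, -3.6180)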